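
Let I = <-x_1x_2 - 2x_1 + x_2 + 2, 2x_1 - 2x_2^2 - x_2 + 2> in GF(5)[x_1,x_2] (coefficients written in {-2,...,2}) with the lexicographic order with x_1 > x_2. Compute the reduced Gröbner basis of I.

f_1 = -x_1x_2 - 2x_1 + x_2 + 2, LT = x_1x_2.
f_2 = 2x_1 - 2x_2^2 - x_2 + 2, LT = x_1.

S(f_1,f_2): lcm = x_1x_2. S = 2x_1 + x_2^3 - 2x_2^2 - 2x_2 - 2.
  leading term x_1: subtract (1)·f_2 from 2x_1 + x_2^3 - 2x_2^2 - 2x_2 - 2 → x_2^3 - x_2 + 1
  leading term x_2^3: no divisor's leading term divides it; move x_2^3 to the remainder.
  leading term x_2: no divisor's leading term divides it; move -x_2 to the remainder.
  leading term 1: no divisor's leading term divides it; move 1 to the remainder.
  remainder x_2^3 - x_2 + 1 ≠ 0; add g_3 = x_2^3 - x_2 + 1 to the basis.

The other S-polynomials (S(f_1,g_3), S(f_2,g_3)) all reduce to 0 modulo the current basis, so we have a Gröbner basis.
Inter-reduce: drop elements whose leading term is divisible by another's, tail-reduce, and make monic.

G = {x_1 - x_2^2 + 2x_2 + 1, x_2^3 - x_2 + 1}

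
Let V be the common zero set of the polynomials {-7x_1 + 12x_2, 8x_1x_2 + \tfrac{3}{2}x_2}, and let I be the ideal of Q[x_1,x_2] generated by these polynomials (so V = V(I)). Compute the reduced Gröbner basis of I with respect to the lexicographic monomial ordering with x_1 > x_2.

G = {x_1 - \tfrac{12}{7}x_2, x_2^{2} + \tfrac{7}{64}x_2}

f_1 = -7x_1 + 12x_2, LT = x_1.
f_2 = 8x_1x_2 + \tfrac{3}{2}x_2, LT = x_1x_2.

S(f_1,f_2): lcm = x_1x_2. S = -\tfrac{12}{7}x_2^{2} - \tfrac{3}{16}x_2.
  leading term x_2^{2}: no divisor's leading term divides it; move -\tfrac{12}{7}x_2^{2} to the remainder.
  leading term x_2: no divisor's leading term divides it; move -\tfrac{3}{16}x_2 to the remainder.
  remainder -\tfrac{12}{7}x_2^{2} - \tfrac{3}{16}x_2 ≠ 0; add g_3 = -\tfrac{12}{7}x_2^{2} - \tfrac{3}{16}x_2 to the basis.

S(f_1,g_3): leading monomials are coprime, so the S-polynomial reduces to 0 (Buchberger's first criterion).
S(f_2,g_3): lcm = x_1x_2^{2}. S = -\tfrac{7}{64}x_1x_2 + \tfrac{3}{16}x_2^{2}.
  leading term x_1x_2: subtract (\tfrac{1}{64}x_2)·f_1 from -\tfrac{7}{64}x_1x_2 + \tfrac{3}{16}x_2^{2} → 0
  remainder 0.

Every S-polynomial of the final basis reduces to 0, so we have a Gröbner basis.
Inter-reduce: drop elements whose leading term is divisible by another's, tail-reduce, and make monic.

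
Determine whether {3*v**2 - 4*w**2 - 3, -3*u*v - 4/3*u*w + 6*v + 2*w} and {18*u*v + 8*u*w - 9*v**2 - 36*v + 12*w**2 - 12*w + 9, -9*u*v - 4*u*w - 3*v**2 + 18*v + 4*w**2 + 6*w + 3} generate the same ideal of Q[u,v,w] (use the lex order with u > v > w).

For a fixed monomial order, each ideal has a unique reduced Gröbner basis; comparing bases decides equality.
Buchberger on the first generating set:
f_1 = 3*v**2 - 4*w**2 - 3, LT = v**2.
f_2 = -3*u*v - 4/3*u*w + 6*v + 2*w, LT = u*v.

S(f_1,f_2): lcm = u*v**2. S = -4/9*u*v*w - 4/3*u*w**2 - u + 2*v**2 + 2/3*v*w.
  reduce S modulo (f_1, f_2):
  remainder -92/81*u*w**2 - u - 2/9*v*w + 64/27*w**2 + 2 ≠ 0; add g_3 = -92/81*u*w**2 - u - 2/9*v*w + 64/27*w**2 + 2 to the basis.

The other S-polynomials (S(f_1,g_3), S(f_2,g_3)) all reduce to 0 modulo the current basis, so we have a Gröbner basis.
Inter-reduce: drop elements whose leading term is divisible by another's, tail-reduce, and make monic.
Reduced Gröbner basis: {u*v + 4/9*u*w - 2*v - 2/3*w, u*w**2 + 81/92*u + 9/46*v*w - 48/23*w**2 - 81/46, v**2 - 4/3*w**2 - 1}.

Buchberger on the second generating set:
h_1 = 18*u*v + 8*u*w - 9*v**2 - 36*v + 12*w**2 - 12*w + 9, LT = u*v.
h_2 = -9*u*v - 4*u*w - 3*v**2 + 18*v + 4*w**2 + 6*w + 3, LT = u*v.

S(h_1,h_2): lcm = u*v. S = -5/6*v**2 + 10/9*w**2 + 5/6.
  reduce S modulo (h_1, h_2):
  remainder -5/6*v**2 + 10/9*w**2 + 5/6 ≠ 0; add k_3 = -5/6*v**2 + 10/9*w**2 + 5/6 to the basis.

S(h_1,k_3): lcm = u*v**2. S = 4/9*u*v*w + 4/3*u*w**2 + u - 1/2*v**3 - 2*v**2 + 2/3*v*w**2 - 2/3*v*w + 1/2*v.
  reduce S modulo (h_1, h_2, k_3):
  remainder 92/81*u*w**2 + u + 2/9*v*w - 64/27*w**2 - 2 ≠ 0; add k_4 = 92/81*u*w**2 + u + 2/9*v*w - 64/27*w**2 - 2 to the basis.

The other S-polynomials (S(h_2,k_3), S(h_1,k_4), S(h_2,k_4), S(k_3,k_4)) all reduce to 0 modulo the current basis, so we have a Gröbner basis.
Inter-reduce: drop elements whose leading term is divisible by another's, tail-reduce, and make monic.
Reduced Gröbner basis: {u*v + 4/9*u*w - 2*v - 2/3*w, u*w**2 + 81/92*u + 9/46*v*w - 48/23*w**2 - 81/46, v**2 - 4/3*w**2 - 1}.

These coincide, so the ideals are equal.

Yes, the ideals are equal.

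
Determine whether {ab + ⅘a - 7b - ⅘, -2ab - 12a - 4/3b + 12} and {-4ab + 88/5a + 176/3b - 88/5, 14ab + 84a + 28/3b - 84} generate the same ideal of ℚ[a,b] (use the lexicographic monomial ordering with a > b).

Yes, the ideals are equal.

Equality of ideals is decidable: compute both reduced Gröbner bases (unique for the ordering) and check whether they agree.
Buchberger on the first generating set:
f_1 = ab + ⅘a - 7b - ⅘, LT = ab.
f_2 = -2ab - 12a - 4/3b + 12, LT = ab.

S(f_1,f_2): lcm = ab. S = -26/5a - 23/3b + 26/5.
  leading term a: no divisor's leading term divides it; move -26/5a to the remainder.
  leading term b: no divisor's leading term divides it; move -23/3b to the remainder.
  leading term 1: no divisor's leading term divides it; move 26/5 to the remainder.
  remainder -26/5a - 23/3b + 26/5 ≠ 0; add g_3 = -26/5a - 23/3b + 26/5 to the basis.

S(f_1,g_3): lcm = ab. S = ⅘a - 115/78b² - 6b - ⅘.
  leading term a: subtract (-2/13)·g_3 from ⅘a - 115/78b² - 6b - ⅘ → -115/78b² - 280/39b
  leading term b²: no divisor's leading term divides it; move -115/78b² to the remainder.
  leading term b: no divisor's leading term divides it; move -280/39b to the remainder.
  remainder -115/78b² - 280/39b ≠ 0; add g_4 = -115/78b² - 280/39b to the basis.

The other S-polynomials (S(f_2,g_3), S(f_1,g_4), S(f_2,g_4), S(g_3,g_4)) all reduce to 0 modulo the current basis, so we have a Gröbner basis.
Inter-reduce: drop elements whose leading term is divisible by another's, tail-reduce, and make monic.
Reduced Gröbner basis: {a + 115/78b - 1, b² + 112/23b}.

Buchberger on the second generating set:
h_1 = -4ab + 88/5a + 176/3b - 88/5, LT = ab.
h_2 = 14ab + 84a + 28/3b - 84, LT = ab.

S(h_1,h_2): lcm = ab. S = -52/5a - 46/3b + 52/5.
  leading term a: no divisor's leading term divides it; move -52/5a to the remainder.
  leading term b: no divisor's leading term divides it; move -46/3b to the remainder.
  leading term 1: no divisor's leading term divides it; move 52/5 to the remainder.
  remainder -52/5a - 46/3b + 52/5 ≠ 0; add k_3 = -52/5a - 46/3b + 52/5 to the basis.

S(h_1,k_3): lcm = ab. S = -22/5a - 115/78b² - 41/3b + 22/5.
  leading term a: subtract (11/26)·k_3 from -22/5a - 115/78b² - 41/3b + 22/5 → -115/78b² - 280/39b
  leading term b²: no divisor's leading term divides it; move -115/78b² to the remainder.
  leading term b: no divisor's leading term divides it; move -280/39b to the remainder.
  remainder -115/78b² - 280/39b ≠ 0; add k_4 = -115/78b² - 280/39b to the basis.

The other S-polynomials (S(h_2,k_3), S(h_1,k_4), S(h_2,k_4), S(k_3,k_4)) all reduce to 0 modulo the current basis, so we have a Gröbner basis.
Inter-reduce: drop elements whose leading term is divisible by another's, tail-reduce, and make monic.
Reduced Gröbner basis: {a + 115/78b - 1, b² + 112/23b}.

The two bases agree; hence the ideals are identical.
The choice of monomial ordering does not affect the verdict — as long as both bases are computed under the same ordering, their equality decides ideal equality.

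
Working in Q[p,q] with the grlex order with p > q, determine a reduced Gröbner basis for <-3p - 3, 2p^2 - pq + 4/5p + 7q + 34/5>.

f_1 = -3p - 3, LT = p.
f_2 = 2p^2 - pq + 4/5p + 7q + 34/5, LT = p^2.

S(f_1,f_2): lcm = p^2. S = 1/2pq + 3/5p - 7/2q - 17/5.
  leading term pq: subtract (-1/6q)·f_1 from 1/2pq + 3/5p - 7/2q - 17/5 → 3/5p - 4q - 17/5
  leading term p: subtract (-1/5)·f_1 from 3/5p - 4q - 17/5 → -4q - 4
  leading term q: no divisor's leading term divides it; move -4q to the remainder.
  leading term 1: no divisor's leading term divides it; move -4 to the remainder.
  remainder -4q - 4 ≠ 0; add g_3 = -4q - 4 to the basis.

The other S-polynomials (S(f_1,g_3), S(f_2,g_3)) all reduce to 0 modulo the current basis, so we have a Gröbner basis.
Inter-reduce: drop elements whose leading term is divisible by another's, tail-reduce, and make monic.

G = {p + 1, q + 1}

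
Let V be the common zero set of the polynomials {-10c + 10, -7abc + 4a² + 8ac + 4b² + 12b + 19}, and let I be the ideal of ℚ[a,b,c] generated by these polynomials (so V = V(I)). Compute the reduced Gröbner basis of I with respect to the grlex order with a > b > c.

G = {a² - 7/4ab + b² + 2a + 3b + 19/4, c - 1}

f_1 = -10c + 10, LT = c.
f_2 = -7abc + 4a² + 8ac + 4b² + 12b + 19, LT = abc.

S(f_1,f_2): lcm = abc. S = 4/7a² - ab + 8/7ac + 4/7b² + 12/7b + 19/7.
  leading term a²: no divisor's leading term divides it; move 4/7a² to the remainder.
  leading term ab: no divisor's leading term divides it; move -ab to the remainder.
  leading term ac: subtract (-4/35a)·f_1 from 8/7ac + 4/7b² + 12/7b + 19/7 → 4/7b² + 8/7a + 12/7b + 19/7
  leading term b²: no divisor's leading term divides it; move 4/7b² to the remainder.
  leading term a: no divisor's leading term divides it; move 8/7a to the remainder.
  leading term b: no divisor's leading term divides it; move 12/7b to the remainder.
  leading term 1: no divisor's leading term divides it; move 19/7 to the remainder.
  remainder 4/7a² - ab + 4/7b² + 8/7a + 12/7b + 19/7 ≠ 0; add g_3 = 4/7a² - ab + 4/7b² + 8/7a + 12/7b + 19/7 to the basis.

The other S-polynomials (S(f_1,g_3), S(f_2,g_3)) all reduce to 0 modulo the current basis, so we have a Gröbner basis.
Inter-reduce: drop elements whose leading term is divisible by another's, tail-reduce, and make monic.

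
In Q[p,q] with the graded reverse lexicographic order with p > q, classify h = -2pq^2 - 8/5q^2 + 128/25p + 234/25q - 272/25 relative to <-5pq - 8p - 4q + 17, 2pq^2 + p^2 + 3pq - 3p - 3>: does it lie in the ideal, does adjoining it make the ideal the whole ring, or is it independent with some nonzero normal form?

First compute the reduced Gröbner basis of I by Buchberger's algorithm.
f_1 = -5pq - 8p - 4q + 17, LT = pq.
f_2 = 2pq^2 + p^2 + 3pq - 3p - 3, LT = pq^2.

S(f_1,f_2): lcm = pq^2. S = -1/2p^2 + 1/10pq + 4/5q^2 + 3/2p - 17/5q + 3/2.
  leading term p^2: no divisor's leading term divides it; move -1/2p^2 to the remainder.
  leading term pq: subtract (-1/50)·f_1 from 1/10pq + 4/5q^2 + 3/2p - 17/5q + 3/2 → 4/5q^2 + 67/50p - 87/25q + 46/25
  leading term q^2: no divisor's leading term divides it; move 4/5q^2 to the remainder.
  leading term p: no divisor's leading term divides it; move 67/50p to the remainder.
  leading term q: no divisor's leading term divides it; move -87/25q to the remainder.
  leading term 1: no divisor's leading term divides it; move 46/25 to the remainder.
  remainder -1/2p^2 + 4/5q^2 + 67/50p - 87/25q + 46/25 ≠ 0; add k_3 = -1/2p^2 + 4/5q^2 + 67/50p - 87/25q + 46/25 to the basis.

S(f_1,k_3): lcm = p^2q. S = 8/5q^3 + 8/5p^2 + 87/25pq - 174/25q^2 - 17/5p + 92/25q.
  leading term q^3: no divisor's leading term divides it; move 8/5q^3 to the remainder.
  leading term p^2: subtract (-16/5)·k_3 from 8/5p^2 + 87/25pq - 174/25q^2 - 17/5p + 92/25q → 87/25pq - 22/5q^2 + 111/125p - 932/125q + 736/125
  leading term pq: subtract (-87/125)·f_1 from 87/25pq - 22/5q^2 + 111/125p - 932/125q + 736/125 → -22/5q^2 - 117/25p - 256/25q + 443/25
  leading term q^2: no divisor's leading term divides it; move -22/5q^2 to the remainder.
  leading term p: no divisor's leading term divides it; move -117/25p to the remainder.
  leading term q: no divisor's leading term divides it; move -256/25q to the remainder.
  leading term 1: no divisor's leading term divides it; move 443/25 to the remainder.
  remainder 8/5q^3 - 22/5q^2 - 117/25p - 256/25q + 443/25 ≠ 0; add k_4 = 8/5q^3 - 22/5q^2 - 117/25p - 256/25q + 443/25 to the basis.

The other S-polynomials (S(f_2,k_3), S(f_1,k_4), S(f_2,k_4), S(k_3,k_4)) all reduce to 0 modulo the current basis, so we have a Gröbner basis.
Inter-reduce: drop elements whose leading term is divisible by another's, tail-reduce, and make monic.
Reduced Gröbner basis: {q^3 - 11/4q^2 - 117/40p - 32/5q + 443/40, p^2 - 8/5q^2 - 67/25p + 174/25q - 92/25, pq + 8/5p + 4/5q - 17/5}.
Label its elements g_1 = q^3 - 11/4q^2 - 117/40p - 32/5q + 443/40, g_2 = p^2 - 8/5q^2 - 67/25p + 174/25q - 92/25, g_3 = pq + 8/5p + 4/5q - 17/5.

Reduce h = -2pq^2 - 8/5q^2 + 128/25p + 234/25q - 272/25 modulo G:
  leading term pq^2: subtract (-2q)·g_3 from -2pq^2 - 8/5q^2 + 128/25p + 234/25q - 272/25 → 16/5pq + 128/25p + 64/25q - 272/25
  leading term pq: subtract (16/5)·g_3 from 16/5pq + 128/25p + 64/25q - 272/25 → 0
  normal form = 0.
Since the normal form is 0, h ∈ I.

-2pq^2 - 8/5q^2 + 128/25p + 234/25q - 272/25 lies in I (it reduces to 0).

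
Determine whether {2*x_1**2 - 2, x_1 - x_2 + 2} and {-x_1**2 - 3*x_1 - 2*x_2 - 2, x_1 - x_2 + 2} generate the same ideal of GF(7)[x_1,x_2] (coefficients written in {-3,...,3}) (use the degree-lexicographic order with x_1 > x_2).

No, the ideals differ.

Since reduced Gröbner bases are canonical representatives of ideals under a given ordering, it suffices to compute and compare them.
Buchberger on the first generating set:
f_1 = 2*x_1**2 - 2, LT = x_1**2.
f_2 = x_1 - x_2 + 2, LT = x_1.

S(f_1,f_2): lcm = x_1**2. S = x_1*x_2 - 2*x_1 - 1.
  reduce S modulo (f_1, f_2):
  remainder x_2**2 + 3*x_2 + 3 ≠ 0; add g_3 = x_2**2 + 3*x_2 + 3 to the basis.

The other S-polynomials (S(f_1,g_3), S(f_2,g_3)) all reduce to 0 modulo the current basis, so we have a Gröbner basis.
Inter-reduce: drop elements whose leading term is divisible by another's, tail-reduce, and make monic.
Reduced Gröbner basis: {x_2**2 + 3*x_2 + 3, x_1 - x_2 + 2}.

Buchberger on the second generating set:
h_1 = -x_1**2 - 3*x_1 - 2*x_2 - 2, LT = x_1**2.
h_2 = x_1 - x_2 + 2, LT = x_1.

S(h_1,h_2): lcm = x_1**2. S = x_1*x_2 + x_1 + 2*x_2 + 2.
  reduce S modulo (h_1, h_2):
  remainder x_2**2 + x_2 ≠ 0; add k_3 = x_2**2 + x_2 to the basis.

The other S-polynomials (S(h_1,k_3), S(h_2,k_3)) all reduce to 0 modulo the current basis, so we have a Gröbner basis.
Inter-reduce: drop elements whose leading term is divisible by another's, tail-reduce, and make monic.
Reduced Gröbner basis: {x_2**2 + x_2, x_1 - x_2 + 2}.

Since the reduced bases disagree, the two ideals are not the same.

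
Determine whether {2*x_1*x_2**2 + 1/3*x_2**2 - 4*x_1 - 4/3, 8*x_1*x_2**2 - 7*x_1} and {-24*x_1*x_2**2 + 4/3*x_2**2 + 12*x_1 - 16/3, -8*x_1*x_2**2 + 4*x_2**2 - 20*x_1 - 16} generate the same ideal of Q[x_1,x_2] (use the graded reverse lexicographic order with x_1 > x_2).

Yes, the ideals are equal.

Since reduced Gröbner bases are canonical representatives of ideals under a given ordering, it suffices to compute and compare them.
Buchberger on the first generating set:
f_1 = 2*x_1*x_2**2 + 1/3*x_2**2 - 4*x_1 - 4/3, LT = x_1*x_2**2.
f_2 = 8*x_1*x_2**2 - 7*x_1, LT = x_1*x_2**2.

S(f_1,f_2): lcm = x_1*x_2**2. S = 1/6*x_2**2 - 9/8*x_1 - 2/3.
  leading term x_2**2: no divisor's leading term divides it; move 1/6*x_2**2 to the remainder.
  leading term x_1: no divisor's leading term divides it; move -9/8*x_1 to the remainder.
  leading term 1: no divisor's leading term divides it; move -2/3 to the remainder.
  remainder 1/6*x_2**2 - 9/8*x_1 - 2/3 ≠ 0; add g_3 = 1/6*x_2**2 - 9/8*x_1 - 2/3 to the basis.

S(f_1,g_3): lcm = x_1*x_2**2. S = 27/4*x_1**2 + 1/6*x_2**2 + 2*x_1 - 2/3.
  leading term x_1**2: no divisor's leading term divides it; move 27/4*x_1**2 to the remainder.
  leading term x_2**2: subtract (1)·g_3 from 1/6*x_2**2 + 2*x_1 - 2/3 → 25/8*x_1
  leading term x_1: no divisor's leading term divides it; move 25/8*x_1 to the remainder.
  remainder 27/4*x_1**2 + 25/8*x_1 ≠ 0; add g_4 = 27/4*x_1**2 + 25/8*x_1 to the basis.

The other S-polynomials (S(f_2,g_3), S(f_1,g_4), S(f_2,g_4), S(g_3,g_4)) all reduce to 0 modulo the current basis, so we have a Gröbner basis.
Inter-reduce: drop elements whose leading term is divisible by another's, tail-reduce, and make monic.
Reduced Gröbner basis: {x_1**2 + 25/54*x_1, x_2**2 - 27/4*x_1 - 4}.

Buchberger on the second generating set:
h_1 = -24*x_1*x_2**2 + 4/3*x_2**2 + 12*x_1 - 16/3, LT = x_1*x_2**2.
h_2 = -8*x_1*x_2**2 + 4*x_2**2 - 20*x_1 - 16, LT = x_1*x_2**2.

S(h_1,h_2): lcm = x_1*x_2**2. S = 4/9*x_2**2 - 3*x_1 - 16/9.
  leading term x_2**2: no divisor's leading term divides it; move 4/9*x_2**2 to the remainder.
  leading term x_1: no divisor's leading term divides it; move -3*x_1 to the remainder.
  leading term 1: no divisor's leading term divides it; move -16/9 to the remainder.
  remainder 4/9*x_2**2 - 3*x_1 - 16/9 ≠ 0; add k_3 = 4/9*x_2**2 - 3*x_1 - 16/9 to the basis.

S(h_1,k_3): lcm = x_1*x_2**2. S = 27/4*x_1**2 - 1/18*x_2**2 + 7/2*x_1 + 2/9.
  leading term x_1**2: no divisor's leading term divides it; move 27/4*x_1**2 to the remainder.
  leading term x_2**2: subtract (-1/8)·k_3 from -1/18*x_2**2 + 7/2*x_1 + 2/9 → 25/8*x_1
  leading term x_1: no divisor's leading term divides it; move 25/8*x_1 to the remainder.
  remainder 27/4*x_1**2 + 25/8*x_1 ≠ 0; add k_4 = 27/4*x_1**2 + 25/8*x_1 to the basis.

The other S-polynomials (S(h_2,k_3), S(h_1,k_4), S(h_2,k_4), S(k_3,k_4)) all reduce to 0 modulo the current basis, so we have a Gröbner basis.
Inter-reduce: drop elements whose leading term is divisible by another's, tail-reduce, and make monic.
Reduced Gröbner basis: {x_1**2 + 25/54*x_1, x_2**2 - 27/4*x_1 - 4}.

These coincide, so the ideals are equal.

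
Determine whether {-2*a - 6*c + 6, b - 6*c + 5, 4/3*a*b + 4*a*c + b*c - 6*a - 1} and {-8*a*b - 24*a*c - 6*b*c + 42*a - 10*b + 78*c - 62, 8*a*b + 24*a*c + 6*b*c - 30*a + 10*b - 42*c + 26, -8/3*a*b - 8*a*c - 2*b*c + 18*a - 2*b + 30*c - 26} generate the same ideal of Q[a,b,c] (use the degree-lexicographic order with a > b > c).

Yes, the ideals are equal.

For a fixed monomial order, each ideal has a unique reduced Gröbner basis; comparing bases decides equality.
Buchberger on the first generating set:
f_1 = -2*a - 6*c + 6, LT = a.
f_2 = b - 6*c + 5, LT = b.
f_3 = 4/3*a*b + 4*a*c + b*c - 6*a - 1, LT = a*b.

S(f_1,f_3): lcm = a*b. S = -3*a*c + 9/4*b*c + 9/2*a - 3*b + 3/4.
  leading term a*c: subtract (3/2*c)·f_1 from -3*a*c + 9/4*b*c + 9/2*a - 3*b + 3/4 → 9/4*b*c + 9*c**2 + 9/2*a - 3*b - 9*c + 3/4
  leading term b*c: subtract (9/4*c)·f_2 from 9/4*b*c + 9*c**2 + 9/2*a - 3*b - 9*c + 3/4 → 45/2*c**2 + 9/2*a - 3*b - 81/4*c + 3/4
  leading term c**2: no divisor's leading term divides it; move 45/2*c**2 to the remainder.
  leading term a: subtract (-9/4)·f_1 from 9/2*a - 3*b - 81/4*c + 3/4 → -3*b - 135/4*c + 57/4
  leading term b: subtract (-3)·f_2 from -3*b - 135/4*c + 57/4 → -207/4*c + 117/4
  leading term c: no divisor's leading term divides it; move -207/4*c to the remainder.
  leading term 1: no divisor's leading term divides it; move 117/4 to the remainder.
  remainder 45/2*c**2 - 207/4*c + 117/4 ≠ 0; add g_4 = 45/2*c**2 - 207/4*c + 117/4 to the basis.

The other S-polynomials (S(f_1,f_2), S(f_2,f_3), S(f_1,g_4), S(f_2,g_4), S(f_3,g_4)) all reduce to 0 modulo the current basis, so we have a Gröbner basis.
Inter-reduce: drop elements whose leading term is divisible by another's, tail-reduce, and make monic.
Reduced Gröbner basis: {c**2 - 23/10*c + 13/10, a + 3*c - 3, b - 6*c + 5}.

Buchberger on the second generating set:
h_1 = -8*a*b - 24*a*c - 6*b*c + 42*a - 10*b + 78*c - 62, LT = a*b.
h_2 = 8*a*b + 24*a*c + 6*b*c - 30*a + 10*b - 42*c + 26, LT = a*b.
h_3 = -8/3*a*b - 8*a*c - 2*b*c + 18*a - 2*b + 30*c - 26, LT = a*b.

S(h_1,h_2): lcm = a*b. S = -3/2*a - 9/2*c + 9/2.
  leading term a: no divisor's leading term divides it; move -3/2*a to the remainder.
  leading term c: no divisor's leading term divides it; move -9/2*c to the remainder.
  leading term 1: no divisor's leading term divides it; move 9/2 to the remainder.
  remainder -3/2*a - 9/2*c + 9/2 ≠ 0; add k_4 = -3/2*a - 9/2*c + 9/2 to the basis.

S(h_1,h_3): lcm = a*b. S = 3/2*a + 1/2*b + 3/2*c - 2.
  leading term a: subtract (-1)·k_4 from 3/2*a + 1/2*b + 3/2*c - 2 → 1/2*b - 3*c + 5/2
  leading term b: no divisor's leading term divides it; move 1/2*b to the remainder.
  leading term c: no divisor's leading term divides it; move -3*c to the remainder.
  leading term 1: no divisor's leading term divides it; move 5/2 to the remainder.
  remainder 1/2*b - 3*c + 5/2 ≠ 0; add k_5 = 1/2*b - 3*c + 5/2 to the basis.

S(h_1,k_4): lcm = a*b. S = 3*a*c - 9/4*b*c - 21/4*a + 17/4*b - 39/4*c + 31/4.
  leading term a*c: subtract (-2*c)·k_4 from 3*a*c - 9/4*b*c - 21/4*a + 17/4*b - 39/4*c + 31/4 → -9/4*b*c - 9*c**2 - 21/4*a + 17/4*b - 3/4*c + 31/4
  leading term b*c: subtract (-9/2*c)·k_5 from -9/4*b*c - 9*c**2 - 21/4*a + 17/4*b - 3/4*c + 31/4 → -45/2*c**2 - 21/4*a + 17/4*b + 21/2*c + 31/4
  leading term c**2: no divisor's leading term divides it; move -45/2*c**2 to the remainder.
  leading term a: subtract (7/2)·k_4 from -21/4*a + 17/4*b + 21/2*c + 31/4 → 17/4*b + 105/4*c - 8
  leading term b: subtract (17/2)·k_5 from 17/4*b + 105/4*c - 8 → 207/4*c - 117/4
  leading term c: no divisor's leading term divides it; move 207/4*c to the remainder.
  leading term 1: no divisor's leading term divides it; move -117/4 to the remainder.
  remainder -45/2*c**2 + 207/4*c - 117/4 ≠ 0; add k_6 = -45/2*c**2 + 207/4*c - 117/4 to the basis.

The other S-polynomials (S(h_2,h_3), S(h_2,k_4), S(h_3,k_4), S(h_1,k_5), S(h_2,k_5), S(h_3,k_5), S(k_4,k_5), S(h_1,k_6), S(h_2,k_6), S(h_3,k_6), S(k_4,k_6), S(k_5,k_6)) all reduce to 0 modulo the current basis, so we have a Gröbner basis.
Inter-reduce: drop elements whose leading term is divisible by another's, tail-reduce, and make monic.
Reduced Gröbner basis: {c**2 - 23/10*c + 13/10, a + 3*c - 3, b - 6*c + 5}.

Same reduced basis, so the two generating sets span the same ideal.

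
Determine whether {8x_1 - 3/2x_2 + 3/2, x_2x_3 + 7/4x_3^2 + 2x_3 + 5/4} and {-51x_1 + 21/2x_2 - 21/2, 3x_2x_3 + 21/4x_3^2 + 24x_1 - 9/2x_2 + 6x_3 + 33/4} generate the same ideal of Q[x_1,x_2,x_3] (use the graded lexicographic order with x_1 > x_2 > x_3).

No, the ideals differ.

For a fixed monomial order, each ideal has a unique reduced Gröbner basis; comparing bases decides equality.
Buchberger on the first generating set:
f_1 = 8x_1 - 3/2x_2 + 3/2, LT = x_1.
f_2 = x_2x_3 + 7/4x_3^2 + 2x_3 + 5/4, LT = x_2x_3.

S(f_1,f_2): leading monomials are coprime, so the S-polynomial reduces to 0 (Buchberger's first criterion).
Every S-polynomial of the final basis reduces to 0, so we have a Gröbner basis.
Inter-reduce: drop elements whose leading term is divisible by another's, tail-reduce, and make monic.
Reduced Gröbner basis: {x_2x_3 + 7/4x_3^2 + 2x_3 + 5/4, x_1 - 3/16x_2 + 3/16}.

Buchberger on the second generating set:
h_1 = -51x_1 + 21/2x_2 - 21/2, LT = x_1.
h_2 = 3x_2x_3 + 21/4x_3^2 + 24x_1 - 9/2x_2 + 6x_3 + 33/4, LT = x_2x_3.

S(h_1,h_2): leading monomials are coprime, so the S-polynomial reduces to 0 (Buchberger's first criterion).
Every S-polynomial of the final basis reduces to 0, so we have a Gröbner basis.
Inter-reduce: drop elements whose leading term is divisible by another's, tail-reduce, and make monic.
Reduced Gröbner basis: {x_2x_3 + 7/4x_3^2 + 5/34x_2 + 2x_3 + 75/68, x_1 - 7/34x_2 + 7/34}.

The bases are distinct; the ideals are different.
The same test decides containment: I ⊆ J iff every generator of I reduces to 0 modulo a Gröbner basis of J.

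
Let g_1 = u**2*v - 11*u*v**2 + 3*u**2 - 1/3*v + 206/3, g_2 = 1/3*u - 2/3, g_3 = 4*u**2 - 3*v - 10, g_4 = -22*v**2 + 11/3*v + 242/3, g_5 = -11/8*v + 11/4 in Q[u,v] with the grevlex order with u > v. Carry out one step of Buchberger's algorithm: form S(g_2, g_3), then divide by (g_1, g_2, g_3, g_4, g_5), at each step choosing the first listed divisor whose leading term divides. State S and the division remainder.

S(g_2, g_3) = -2*u + 3/4*v + 5/2; remainder on division = 0.

lcm(LM(g_2), LM(g_3)) = u**2.
S = (lcm/LT(g_2))·g_2 − (lcm/LT(g_3))·g_3 = -2*u + 3/4*v + 5/2.
Reduce S modulo (g_1, g_2, g_3, g_4, g_5) in that order:
  leading term u: subtract (-6)·g_2 from -2*u + 3/4*v + 5/2 → 3/4*v - 3/2
  leading term v: subtract (-6/11)·g_5 from 3/4*v - 3/2 → 0
The remainder is 0, so this S-polynomial contributes no new basis element.
This is the inner loop of Buchberger's algorithm — each nonzero remainder becomes a new basis element.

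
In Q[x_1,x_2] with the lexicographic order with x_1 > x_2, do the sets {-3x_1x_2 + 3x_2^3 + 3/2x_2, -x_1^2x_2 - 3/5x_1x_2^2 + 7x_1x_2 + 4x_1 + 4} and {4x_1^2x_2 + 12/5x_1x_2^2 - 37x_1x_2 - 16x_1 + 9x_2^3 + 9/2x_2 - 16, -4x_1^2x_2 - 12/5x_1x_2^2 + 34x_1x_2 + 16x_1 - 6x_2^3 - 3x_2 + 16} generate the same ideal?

Two ideals are equal iff their reduced Gröbner bases coincide (the reduced basis is unique for a fixed ordering).
Buchberger on the first generating set:
f_1 = -3x_1x_2 + 3x_2^3 + 3/2x_2, LT = x_1x_2.
f_2 = -x_1^2x_2 - 3/5x_1x_2^2 + 7x_1x_2 + 4x_1 + 4, LT = x_1^2x_2.

S(f_1,f_2): lcm = x_1^2x_2. S = -x_1x_2^3 - 3/5x_1x_2^2 + 13/2x_1x_2 + 4x_1 + 4.
  reduce S modulo (f_1, f_2):
  remainder 4x_1 - x_2^5 - 3/5x_2^4 + 6x_2^3 - 3/10x_2^2 + 13/4x_2 + 4 ≠ 0; add g_3 = 4x_1 - x_2^5 - 3/5x_2^4 + 6x_2^3 - 3/10x_2^2 + 13/4x_2 + 4 to the basis.

S(f_1,g_3): lcm = x_1x_2. S = 1/4x_2^6 + 3/20x_2^5 - 3/2x_2^4 - 37/40x_2^3 - 13/16x_2^2 - 3/2x_2.
  reduce S modulo (f_1, f_2, g_3):
  remainder 1/4x_2^6 + 3/20x_2^5 - 3/2x_2^4 - 37/40x_2^3 - 13/16x_2^2 - 3/2x_2 ≠ 0; add g_4 = 1/4x_2^6 + 3/20x_2^5 - 3/2x_2^4 - 37/40x_2^3 - 13/16x_2^2 - 3/2x_2 to the basis.

The other S-polynomials (S(f_2,g_3), S(f_1,g_4), S(f_2,g_4), S(g_3,g_4)) all reduce to 0 modulo the current basis, so we have a Gröbner basis.
Inter-reduce: drop elements whose leading term is divisible by another's, tail-reduce, and make monic.
Reduced Gröbner basis: {x_1 - 1/4x_2^5 - 3/20x_2^4 + 3/2x_2^3 - 3/40x_2^2 + 13/16x_2 + 1, x_2^6 + 3/5x_2^5 - 6x_2^4 - 37/10x_2^3 - 13/4x_2^2 - 6x_2}.

Buchberger on the second generating set:
h_1 = 4x_1^2x_2 + 12/5x_1x_2^2 - 37x_1x_2 - 16x_1 + 9x_2^3 + 9/2x_2 - 16, LT = x_1^2x_2.
h_2 = -4x_1^2x_2 - 12/5x_1x_2^2 + 34x_1x_2 + 16x_1 - 6x_2^3 - 3x_2 + 16, LT = x_1^2x_2.

S(h_1,h_2): lcm = x_1^2x_2. S = -3/4x_1x_2 + 3/4x_2^3 + 3/8x_2.
  reduce S modulo (h_1, h_2):
  remainder -3/4x_1x_2 + 3/4x_2^3 + 3/8x_2 ≠ 0; add k_3 = -3/4x_1x_2 + 3/4x_2^3 + 3/8x_2 to the basis.

S(h_1,k_3): lcm = x_1^2x_2. S = x_1x_2^3 + 3/5x_1x_2^2 - 35/4x_1x_2 - 4x_1 + 9/4x_2^3 + 9/8x_2 - 4.
  reduce S modulo (h_1, h_2, k_3):
  remainder -4x_1 + x_2^5 + 3/5x_2^4 - 6x_2^3 + 3/10x_2^2 - 13/4x_2 - 4 ≠ 0; add k_4 = -4x_1 + x_2^5 + 3/5x_2^4 - 6x_2^3 + 3/10x_2^2 - 13/4x_2 - 4 to the basis.

S(h_1,k_4): lcm = x_1^2x_2. S = 1/4x_1x_2^6 + 3/20x_1x_2^5 - 3/2x_1x_2^4 + 3/40x_1x_2^3 - 17/80x_1x_2^2 - 41/4x_1x_2 - 4x_1 + 9/4x_2^3 + 9/8x_2 - 4.
  reduce S modulo (h_1, h_2, k_3, k_4):
  remainder 1/4x_2^8 + 3/20x_2^7 - 11/8x_2^6 - 17/20x_2^5 - 25/16x_2^4 - 157/80x_2^3 - 13/32x_2^2 - 3/4x_2 ≠ 0; add k_5 = 1/4x_2^8 + 3/20x_2^7 - 11/8x_2^6 - 17/20x_2^5 - 25/16x_2^4 - 157/80x_2^3 - 13/32x_2^2 - 3/4x_2 to the basis.

S(k_3,k_4): lcm = x_1x_2. S = 1/4x_2^6 + 3/20x_2^5 - 3/2x_2^4 - 37/40x_2^3 - 13/16x_2^2 - 3/2x_2.
  reduce S modulo (h_1, h_2, k_3, k_4, k_5):
  remainder 1/4x_2^6 + 3/20x_2^5 - 3/2x_2^4 - 37/40x_2^3 - 13/16x_2^2 - 3/2x_2 ≠ 0; add k_6 = 1/4x_2^6 + 3/20x_2^5 - 3/2x_2^4 - 37/40x_2^3 - 13/16x_2^2 - 3/2x_2 to the basis.

The other S-polynomials (S(h_2,k_3), S(h_2,k_4), S(h_1,k_5), S(h_2,k_5), S(k_3,k_5), S(k_4,k_5), S(h_1,k_6), S(h_2,k_6), S(k_3,k_6), S(k_4,k_6), S(k_5,k_6)) all reduce to 0 modulo the current basis, so we have a Gröbner basis.
Inter-reduce: drop elements whose leading term is divisible by another's, tail-reduce, and make monic.
Reduced Gröbner basis: {x_1 - 1/4x_2^5 - 3/20x_2^4 + 3/2x_2^3 - 3/40x_2^2 + 13/16x_2 + 1, x_2^6 + 3/5x_2^5 - 6x_2^4 - 37/10x_2^3 - 13/4x_2^2 - 6x_2}.

These coincide, so the ideals are equal.
The same test decides containment: I ⊆ J iff every generator of I reduces to 0 modulo a Gröbner basis of J.

Yes, the ideals are equal.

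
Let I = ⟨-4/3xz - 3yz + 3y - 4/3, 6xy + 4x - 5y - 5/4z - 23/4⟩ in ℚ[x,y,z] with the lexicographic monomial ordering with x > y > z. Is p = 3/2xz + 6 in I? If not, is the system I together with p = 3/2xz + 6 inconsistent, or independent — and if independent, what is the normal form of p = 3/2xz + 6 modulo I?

3/2xz + 6 is independent of I; its normal form modulo I is -27/8yz + 27/8y + 9/2.

First compute the reduced Gröbner basis of I by Buchberger's algorithm.
f_1 = -4/3xz - 3yz + 3y - 4/3, LT = xz.
f_2 = 6xy + 4x - 5y - 5/4z - 23/4, LT = xy.

S(f_1,f_2): lcm = xyz. S = -⅔xz + 9/4y²z - 9/4y² + ⅚yz + y + 5/24z² + 23/24z.
  leading term xz: subtract (½)·f_1 from -⅔xz + 9/4y²z - 9/4y² + ⅚yz + y + 5/24z² + 23/24z → 9/4y²z - 9/4y² + 7/3yz - ½y + 5/24z² + 23/24z + ⅔
  leading term y²z: no divisor's leading term divides it; move 9/4y²z to the remainder.
  leading term y²: no divisor's leading term divides it; move -9/4y² to the remainder.
  leading term yz: no divisor's leading term divides it; move 7/3yz to the remainder.
  leading term y: no divisor's leading term divides it; move -½y to the remainder.
  leading term z²: no divisor's leading term divides it; move 5/24z² to the remainder.
  leading term z: no divisor's leading term divides it; move 23/24z to the remainder.
  leading term 1: no divisor's leading term divides it; move ⅔ to the remainder.
  remainder 9/4y²z - 9/4y² + 7/3yz - ½y + 5/24z² + 23/24z + ⅔ ≠ 0; add h_3 = 9/4y²z - 9/4y² + 7/3yz - ½y + 5/24z² + 23/24z + ⅔ to the basis.

The other S-polynomials (S(f_1,h_3), S(f_2,h_3)) all reduce to 0 modulo the current basis, so we have a Gröbner basis.
Inter-reduce: drop elements whose leading term is divisible by another's, tail-reduce, and make monic.
Reduced Gröbner basis: {xy + ⅔x - ⅚y - 5/24z - 23/24, xz + 9/4yz - 9/4y + 1, y²z - y² + 28/27yz - 2/9y + 5/54z² + 23/54z + 8/27}.
Label its elements g_1 = xy + ⅔x - ⅚y - 5/24z - 23/24, g_2 = xz + 9/4yz - 9/4y + 1, g_3 = y²z - y² + 28/27yz - 2/9y + 5/54z² + 23/54z + 8/27.

Reduce p = 3/2xz + 6 modulo G:
  leading term xz: subtract (3/2)·g_2 from 3/2xz + 6 → -27/8yz + 27/8y + 9/2
  leading term yz: no divisor's leading term divides it; move -27/8yz to the remainder.
  leading term y: no divisor's leading term divides it; move 27/8y to the remainder.
  leading term 1: no divisor's leading term divides it; move 9/2 to the remainder.
  normal form = -27/8yz + 27/8y + 9/2.
The normal form is nonzero, so p ∉ I. Since p minus its normal form lies in I, I + (p) = I + (r) where r = -27/8yz + 27/8y + 9/2; decide whether this ideal is the whole ring.
Run Buchberger on G together with r (pairs among the g_i already reduce to 0 since G is a Gröbner basis):
g_1 = xy + ⅔x - ⅚y - 5/24z - 23/24, LT = xy.
g_2 = xz + 9/4yz - 9/4y + 1, LT = xz.
g_3 = y²z - y² + 28/27yz - 2/9y + 5/54z² + 23/54z + 8/27, LT = y²z.
r = -27/8yz + 27/8y + 9/2, LT = yz.

S(g_1,r): lcm = xyz. S = xy + ⅔xz + 4/3x - ⅚yz - 5/24z² - 23/24z.
  leading term xy: subtract (1)·g_1 from xy + ⅔xz + 4/3x - ⅚yz - 5/24z² - 23/24z → ⅔xz + ⅔x - ⅚yz + ⅚y - 5/24z² - ¾z + 23/24
  leading term xz: subtract (⅔)·g_2 from ⅔xz + ⅔x - ⅚yz + ⅚y - 5/24z² - ¾z + 23/24 → ⅔x - 7/3yz + 7/3y - 5/24z² - ¾z + 7/24
  leading term x: no divisor's leading term divides it; move ⅔x to the remainder.
  leading term yz: subtract (56/81)·r from -7/3yz + 7/3y - 5/24z² - ¾z + 7/24 → -5/24z² - ¾z - 203/72
  leading term z²: no divisor's leading term divides it; move -5/24z² to the remainder.
  leading term z: no divisor's leading term divides it; move -¾z to the remainder.
  leading term 1: no divisor's leading term divides it; move -203/72 to the remainder.
  remainder ⅔x - 5/24z² - ¾z - 203/72 ≠ 0; add m_5 = ⅔x - 5/24z² - ¾z - 203/72 to the basis.

S(g_3,r): lcm = y²z. S = 28/27yz + 10/9y + 5/54z² + 23/54z + 8/27.
  leading term yz: subtract (-224/729)·r from 28/27yz + 10/9y + 5/54z² + 23/54z + 8/27 → 58/27y + 5/54z² + 23/54z + 136/81
  leading term y: no divisor's leading term divides it; move 58/27y to the remainder.
  leading term z²: no divisor's leading term divides it; move 5/54z² to the remainder.
  leading term z: no divisor's leading term divides it; move 23/54z to the remainder.
  leading term 1: no divisor's leading term divides it; move 136/81 to the remainder.
  remainder 58/27y + 5/54z² + 23/54z + 136/81 ≠ 0; add m_6 = 58/27y + 5/54z² + 23/54z + 136/81 to the basis.

S(g_2,m_5): lcm = xz. S = 9/4yz - 9/4y + 5/16z³ + 9/8z² + 203/48z + 1.
  leading term yz: subtract (-⅔)·r from 9/4yz - 9/4y + 5/16z³ + 9/8z² + 203/48z + 1 → 5/16z³ + 9/8z² + 203/48z + 4
  leading term z³: no divisor's leading term divides it; move 5/16z³ to the remainder.
  leading term z²: no divisor's leading term divides it; move 9/8z² to the remainder.
  leading term z: no divisor's leading term divides it; move 203/48z to the remainder.
  leading term 1: no divisor's leading term divides it; move 4 to the remainder.
  remainder 5/16z³ + 9/8z² + 203/48z + 4 ≠ 0; add m_7 = 5/16z³ + 9/8z² + 203/48z + 4 to the basis.

The other S-polynomials (S(g_1,g_2), S(g_1,g_3), S(g_2,g_3), S(g_2,r), S(g_1,m_5), S(g_3,m_5), S(r,m_5), S(g_1,m_6), S(g_2,m_6), S(g_3,m_6), S(r,m_6), S(m_5,m_6), S(g_1,m_7), S(g_2,m_7), S(g_3,m_7), S(r,m_7), S(m_5,m_7), S(m_6,m_7)) all reduce to 0 modulo the current basis, so we have a Gröbner basis.
Inter-reduce: drop elements whose leading term is divisible by another's, tail-reduce, and make monic.
Reduced Gröbner basis: {x - 5/16z² - 9/8z - 203/48, y + 5/116z² + 23/116z + 68/87, z³ + 18/5z² + 203/15z + 64/5}.
The reduced Gröbner basis of I + (p) is {x - 5/16z² - 9/8z - 203/48, y + 5/116z² + 23/116z + 68/87, z³ + 18/5z² + 203/15z + 64/5} ≠ {1}, a proper ideal, so the enlarged system stays consistent: p is independent of I, with normal form -27/8yz + 27/8y + 9/2.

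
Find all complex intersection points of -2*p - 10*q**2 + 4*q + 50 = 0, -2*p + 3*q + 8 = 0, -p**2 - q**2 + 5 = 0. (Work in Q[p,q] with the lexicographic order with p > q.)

Compute a lex Gröbner basis by Buchberger's algorithm.
f_1 = -2*p - 10*q**2 + 4*q + 50, LT = p.
f_2 = -2*p + 3*q + 8, LT = p.
f_3 = -p**2 - q**2 + 5, LT = p**2.

S(f_1,f_2): lcm = p. S = 5*q**2 - 1/2*q - 21.
  reduce S modulo (f_1, f_2, f_3):
  remainder 5*q**2 - 1/2*q - 21 ≠ 0; add h_4 = 5*q**2 - 1/2*q - 21 to the basis.

S(f_1,f_3): lcm = p**2. S = 5*p*q**2 - 2*p*q - 25*p - q**2 + 5.
  reduce S modulo (f_1, f_2, f_3, h_4):
  remainder -493/40*q - 493/20 ≠ 0; add h_5 = -493/40*q - 493/20 to the basis.

The other S-polynomials (S(f_2,f_3), S(f_1,h_4), S(f_2,h_4), S(f_3,h_4), S(f_1,h_5), S(f_2,h_5), S(f_3,h_5), S(h_4,h_5)) all reduce to 0 modulo the current basis, so we have a Gröbner basis.
Inter-reduce: drop elements whose leading term is divisible by another's, tail-reduce, and make monic.
Reduced Gröbner basis: {p - 1, q + 2}.

A lex Gröbner basis eliminates variables successively. Here q + 2 depends only on q, with roots {-2}; lifting each root through the earlier basis elements recovers the full solutions.
  q = -2: the earlier basis element becomes p - 1 = 0, giving p = 1 — point (1, -2).

{(1, -2)}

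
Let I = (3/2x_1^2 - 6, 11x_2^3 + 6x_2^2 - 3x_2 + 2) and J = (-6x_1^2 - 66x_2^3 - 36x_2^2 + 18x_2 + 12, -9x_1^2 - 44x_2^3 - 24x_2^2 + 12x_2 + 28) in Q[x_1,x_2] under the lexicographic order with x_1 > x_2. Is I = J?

Yes, the ideals are equal.

Two ideals are equal iff their reduced Gröbner bases coincide (the reduced basis is unique for a fixed ordering).
Buchberger on the first generating set:
f_1 = 3/2x_1^2 - 6, LT = x_1^2.
f_2 = 11x_2^3 + 6x_2^2 - 3x_2 + 2, LT = x_2^3.

S(f_1,f_2): leading monomials are coprime, so the S-polynomial reduces to 0 (Buchberger's first criterion).
Every S-polynomial of the final basis reduces to 0, so we have a Gröbner basis.
Inter-reduce: drop elements whose leading term is divisible by another's, tail-reduce, and make monic.
Reduced Gröbner basis: {x_1^2 - 4, x_2^3 + 6/11x_2^2 - 3/11x_2 + 2/11}.

Buchberger on the second generating set:
h_1 = -6x_1^2 - 66x_2^3 - 36x_2^2 + 18x_2 + 12, LT = x_1^2.
h_2 = -9x_1^2 - 44x_2^3 - 24x_2^2 + 12x_2 + 28, LT = x_1^2.

S(h_1,h_2): lcm = x_1^2. S = 55/9x_2^3 + 10/3x_2^2 - 5/3x_2 + 10/9.
  leading term x_2^3: no divisor's leading term divides it; move 55/9x_2^3 to the remainder.
  leading term x_2^2: no divisor's leading term divides it; move 10/3x_2^2 to the remainder.
  leading term x_2: no divisor's leading term divides it; move -5/3x_2 to the remainder.
  leading term 1: no divisor's leading term divides it; move 10/9 to the remainder.
  remainder 55/9x_2^3 + 10/3x_2^2 - 5/3x_2 + 10/9 ≠ 0; add k_3 = 55/9x_2^3 + 10/3x_2^2 - 5/3x_2 + 10/9 to the basis.

S(h_1,k_3): leading monomials are coprime, so the S-polynomial reduces to 0 (Buchberger's first criterion).
S(h_2,k_3): leading monomials are coprime, so the S-polynomial reduces to 0 (Buchberger's first criterion).
Every S-polynomial of the final basis reduces to 0, so we have a Gröbner basis.
Inter-reduce: drop elements whose leading term is divisible by another's, tail-reduce, and make monic.
Reduced Gröbner basis: {x_1^2 - 4, x_2^3 + 6/11x_2^2 - 3/11x_2 + 2/11}.

These coincide, so the ideals are equal.
The same test decides containment: I ⊆ J iff every generator of I reduces to 0 modulo a Gröbner basis of J.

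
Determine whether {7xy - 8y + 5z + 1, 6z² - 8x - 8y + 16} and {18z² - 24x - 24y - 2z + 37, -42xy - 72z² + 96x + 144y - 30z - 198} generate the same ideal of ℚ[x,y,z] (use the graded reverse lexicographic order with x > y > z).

No, the ideals differ.

For a fixed monomial order, each ideal has a unique reduced Gröbner basis; comparing bases decides equality.
Buchberger on the first generating set:
f_1 = 7xy - 8y + 5z + 1, LT = xy.
f_2 = 6z² - 8x - 8y + 16, LT = z².

The S-polynomials (S(f_1,f_2)) all reduce to 0 modulo the current basis, so we have a Gröbner basis.
Inter-reduce: drop elements whose leading term is divisible by another's, tail-reduce, and make monic.
Reduced Gröbner basis: {xy - 8/7y + 5/7z + 1/7, z² - 4/3x - 4/3y + 8/3}.

Buchberger on the second generating set:
h_1 = 18z² - 24x - 24y - 2z + 37, LT = z².
h_2 = -42xy - 72z² + 96x + 144y - 30z - 198, LT = xy.

The S-polynomials (S(h_1,h_2)) all reduce to 0 modulo the current basis, so we have a Gröbner basis.
Inter-reduce: drop elements whose leading term is divisible by another's, tail-reduce, and make monic.
Reduced Gröbner basis: {xy - 8/7y + 19/21z + 25/21, z² - 4/3x - 4/3y - 1/9z + 37/18}.

These differ, so the ideals are not equal.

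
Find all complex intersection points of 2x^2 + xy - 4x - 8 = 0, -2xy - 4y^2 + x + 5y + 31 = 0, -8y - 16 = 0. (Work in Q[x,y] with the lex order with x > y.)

{(-1, -2)}

Compute a lex Gröbner basis by Buchberger's algorithm.
f_1 = 2x^2 + xy - 4x - 8, LT = x^2.
f_2 = -2xy + x - 4y^2 + 5y + 31, LT = xy.
f_3 = -8y - 16, LT = y.

S(f_1,f_2): lcm = x^2y. S = 1/2x^2 - 3/2xy^2 + 1/2xy + 31/2x - 4y.
  reduce S modulo (f_1, f_2, f_3):
  remainder 65/4x + 65/4 ≠ 0; add h_4 = 65/4x + 65/4 to the basis.

The other S-polynomials (S(f_1,f_3), S(f_2,f_3), S(f_1,h_4), S(f_2,h_4), S(f_3,h_4)) all reduce to 0 modulo the current basis, so we have a Gröbner basis.
Inter-reduce: drop elements whose leading term is divisible by another's, tail-reduce, and make monic.
Reduced Gröbner basis: {x + 1, y + 2}.

Elimination: the polynomial y + 2 lies in the elimination ideal for y, so y ∈ {-2}. For each such y, the remaining basis elements (now univariate) give the rest of the solution.
  y = -2: the earlier basis element becomes x + 1 = 0, giving x = -1 — point (-1, -2).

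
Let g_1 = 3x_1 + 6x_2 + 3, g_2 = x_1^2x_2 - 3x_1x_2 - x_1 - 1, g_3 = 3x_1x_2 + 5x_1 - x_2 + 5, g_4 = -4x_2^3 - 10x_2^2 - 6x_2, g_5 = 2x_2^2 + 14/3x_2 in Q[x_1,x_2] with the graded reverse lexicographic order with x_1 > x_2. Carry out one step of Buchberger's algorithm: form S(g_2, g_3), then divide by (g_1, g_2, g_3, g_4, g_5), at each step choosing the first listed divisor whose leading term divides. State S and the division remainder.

S(g_2, g_3) = -5/3x_1^2 - 8/3x_1x_2 - 8/3x_1 - 1; remainder on division = 40/9x_2.

lcm(LM(g_2), LM(g_3)) = x_1^2x_2.
S = (lcm/LT(g_2))·g_2 − (lcm/LT(g_3))·g_3 = -5/3x_1^2 - 8/3x_1x_2 - 8/3x_1 - 1.
Reduce S modulo (g_1, g_2, g_3, g_4, g_5) in that order:
  leading term x_1^2: subtract (-5/9x_1)·g_1 from -5/3x_1^2 - 8/3x_1x_2 - 8/3x_1 - 1 → 2/3x_1x_2 - x_1 - 1
  leading term x_1x_2: subtract (2/9x_2)·g_1 from 2/3x_1x_2 - x_1 - 1 → -4/3x_2^2 - x_1 - 2/3x_2 - 1
  leading term x_2^2: subtract (-2/3)·g_5 from -4/3x_2^2 - x_1 - 2/3x_2 - 1 → -x_1 + 22/9x_2 - 1
  leading term x_1: subtract (-1/3)·g_1 from -x_1 + 22/9x_2 - 1 → 40/9x_2
  leading term x_2: no divisor's leading term divides it; move 40/9x_2 to the remainder.
The remainder 40/9x_2 is nonzero, so it would be added as the next basis element.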